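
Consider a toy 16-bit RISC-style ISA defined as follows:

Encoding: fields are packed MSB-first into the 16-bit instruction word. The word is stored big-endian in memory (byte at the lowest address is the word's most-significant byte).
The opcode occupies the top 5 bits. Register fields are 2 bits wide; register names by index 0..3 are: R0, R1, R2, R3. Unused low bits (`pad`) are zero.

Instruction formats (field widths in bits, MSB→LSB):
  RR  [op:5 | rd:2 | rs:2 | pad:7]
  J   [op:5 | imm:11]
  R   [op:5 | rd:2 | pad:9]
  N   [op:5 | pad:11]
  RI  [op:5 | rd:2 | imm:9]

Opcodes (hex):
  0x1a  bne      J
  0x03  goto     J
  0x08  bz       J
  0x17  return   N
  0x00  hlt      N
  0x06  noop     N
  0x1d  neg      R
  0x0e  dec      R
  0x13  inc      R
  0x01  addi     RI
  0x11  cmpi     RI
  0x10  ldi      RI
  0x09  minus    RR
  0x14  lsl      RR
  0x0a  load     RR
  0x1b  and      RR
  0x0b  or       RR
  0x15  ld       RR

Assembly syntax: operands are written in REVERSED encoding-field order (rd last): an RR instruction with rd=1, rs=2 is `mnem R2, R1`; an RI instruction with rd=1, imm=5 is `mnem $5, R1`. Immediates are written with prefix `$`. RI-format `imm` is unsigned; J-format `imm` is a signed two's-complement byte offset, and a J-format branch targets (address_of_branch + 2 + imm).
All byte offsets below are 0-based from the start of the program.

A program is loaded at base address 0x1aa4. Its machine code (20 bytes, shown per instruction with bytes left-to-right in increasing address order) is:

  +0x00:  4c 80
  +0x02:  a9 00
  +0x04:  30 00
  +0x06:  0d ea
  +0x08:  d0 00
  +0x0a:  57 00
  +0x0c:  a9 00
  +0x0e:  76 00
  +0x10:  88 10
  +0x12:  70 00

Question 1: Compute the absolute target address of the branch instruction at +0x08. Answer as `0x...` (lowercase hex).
0x1aae

+0x08: d0 00 ⇒ word 0xd000 (big)
  opcode bits[15:11]=0x1a: bne/J
  imm: (w>>0)&0x7ff=0x0 → $0
  target = base 0x1aa4 + off 0x08 + 2 + imm 0 = 0x1aae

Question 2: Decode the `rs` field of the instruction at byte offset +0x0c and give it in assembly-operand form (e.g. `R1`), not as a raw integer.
R2

+0x0c: a9 00 ⇒ word 0xa900 (big)
  top 5b → 0x15 → ld [RR]
  rd@[10:9]=0x0 ⇒ R0
  rs@[8:7]=0x2 ⇒ R2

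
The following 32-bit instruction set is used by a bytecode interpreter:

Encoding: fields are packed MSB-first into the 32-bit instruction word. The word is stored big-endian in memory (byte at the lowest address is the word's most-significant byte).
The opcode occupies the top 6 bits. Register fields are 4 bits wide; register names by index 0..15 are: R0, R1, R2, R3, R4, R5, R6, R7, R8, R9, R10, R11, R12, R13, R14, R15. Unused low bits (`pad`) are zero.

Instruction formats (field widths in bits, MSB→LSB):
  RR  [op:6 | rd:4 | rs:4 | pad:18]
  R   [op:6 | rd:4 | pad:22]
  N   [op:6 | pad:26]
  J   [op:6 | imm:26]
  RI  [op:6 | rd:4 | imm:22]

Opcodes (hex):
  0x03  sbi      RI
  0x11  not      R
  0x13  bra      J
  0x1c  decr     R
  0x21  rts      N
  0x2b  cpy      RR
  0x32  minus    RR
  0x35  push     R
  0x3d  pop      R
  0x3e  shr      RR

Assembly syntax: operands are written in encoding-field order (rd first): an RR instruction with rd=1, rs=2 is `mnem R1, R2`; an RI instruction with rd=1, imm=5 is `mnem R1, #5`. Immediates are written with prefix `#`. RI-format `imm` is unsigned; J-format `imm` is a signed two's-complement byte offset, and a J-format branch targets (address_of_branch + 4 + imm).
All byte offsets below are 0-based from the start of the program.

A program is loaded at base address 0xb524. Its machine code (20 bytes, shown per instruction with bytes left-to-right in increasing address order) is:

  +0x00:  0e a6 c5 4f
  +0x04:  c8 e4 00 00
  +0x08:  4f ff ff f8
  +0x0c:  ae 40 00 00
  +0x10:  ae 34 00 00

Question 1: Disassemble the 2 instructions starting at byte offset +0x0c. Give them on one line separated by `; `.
cpy R9, R0; cpy R8, R13

@+0c  big-endian(ae 40 00 00) = 0xae400000
  top 6b → 0x2b → cpy [RR]
  [25:22] rd=9 = R9
  [21:18] rs=0 = R0
@+10  big-endian(ae 34 00 00) = 0xae340000
  top 6b → 0x2b → cpy [RR]
  [25:22] rd=8 = R8
  [21:18] rs=13 = R13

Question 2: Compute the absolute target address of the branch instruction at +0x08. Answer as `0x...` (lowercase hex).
off 0x08: read 4f ff ff f8 as big → 0x4ffffff8
  op=0x4ffffff8>>26=0x13 ⇒ bra (J)
  [25:0] imm=67108856 (s26→-8) = #-8
  target = base 0xb524 + off 0x08 + 4 + imm -8 = 0xb528

0xb528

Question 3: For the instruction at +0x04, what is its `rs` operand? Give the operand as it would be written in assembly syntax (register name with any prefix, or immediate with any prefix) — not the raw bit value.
R9

off 0x04: read c8 e4 00 00 as big → 0xc8e40000
  opcode bits[31:26]=0x32: minus/RR
  rd: (w>>22)&0xf=0x3 → R3
  rs: (w>>18)&0xf=0x9 → R9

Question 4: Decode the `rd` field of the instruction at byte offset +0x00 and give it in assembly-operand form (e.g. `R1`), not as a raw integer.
R10

+0x00: 0e a6 c5 4f ⇒ word 0x0ea6c54f (big)
  opcode bits[31:26]=0x3: sbi/RI
  rd@[25:22]=0xa ⇒ R10
  imm@[21:0]=0x26c54f ⇒ #2540879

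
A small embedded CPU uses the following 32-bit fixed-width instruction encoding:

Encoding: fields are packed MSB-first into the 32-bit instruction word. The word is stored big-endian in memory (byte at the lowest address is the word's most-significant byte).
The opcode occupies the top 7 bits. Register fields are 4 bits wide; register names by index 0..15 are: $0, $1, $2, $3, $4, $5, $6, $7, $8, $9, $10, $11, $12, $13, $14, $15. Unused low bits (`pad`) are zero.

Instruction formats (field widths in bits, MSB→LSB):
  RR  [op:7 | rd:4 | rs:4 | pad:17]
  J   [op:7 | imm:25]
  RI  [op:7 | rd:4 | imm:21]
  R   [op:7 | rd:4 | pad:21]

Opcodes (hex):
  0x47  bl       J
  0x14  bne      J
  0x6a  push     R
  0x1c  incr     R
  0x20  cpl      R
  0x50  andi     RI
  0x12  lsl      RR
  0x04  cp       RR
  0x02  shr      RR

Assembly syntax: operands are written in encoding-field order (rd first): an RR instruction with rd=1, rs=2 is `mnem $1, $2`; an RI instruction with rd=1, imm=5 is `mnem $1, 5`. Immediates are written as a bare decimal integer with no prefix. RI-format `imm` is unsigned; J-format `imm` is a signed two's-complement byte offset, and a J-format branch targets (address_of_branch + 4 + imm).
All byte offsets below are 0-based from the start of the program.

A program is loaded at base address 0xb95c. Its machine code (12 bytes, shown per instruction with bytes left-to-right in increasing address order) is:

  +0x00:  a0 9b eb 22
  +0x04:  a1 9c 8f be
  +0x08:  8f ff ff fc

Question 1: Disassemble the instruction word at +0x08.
+0x08: 8f ff ff fc ⇒ word 0x8ffffffc (big)
  op=0x8ffffffc>>25=0x47 ⇒ bl (J)
  imm@[24:0]=0x1fffffc (s25→-4) ⇒ -4

bl -4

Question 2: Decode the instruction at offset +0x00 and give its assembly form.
andi $4, 1829666

off 0x00: read a0 9b eb 22 as big → 0xa09beb22
  opcode bits[31:25]=0x50: andi/RI
  [24:21] rd=4 = $4
  [20:0] imm=1829666 = 1829666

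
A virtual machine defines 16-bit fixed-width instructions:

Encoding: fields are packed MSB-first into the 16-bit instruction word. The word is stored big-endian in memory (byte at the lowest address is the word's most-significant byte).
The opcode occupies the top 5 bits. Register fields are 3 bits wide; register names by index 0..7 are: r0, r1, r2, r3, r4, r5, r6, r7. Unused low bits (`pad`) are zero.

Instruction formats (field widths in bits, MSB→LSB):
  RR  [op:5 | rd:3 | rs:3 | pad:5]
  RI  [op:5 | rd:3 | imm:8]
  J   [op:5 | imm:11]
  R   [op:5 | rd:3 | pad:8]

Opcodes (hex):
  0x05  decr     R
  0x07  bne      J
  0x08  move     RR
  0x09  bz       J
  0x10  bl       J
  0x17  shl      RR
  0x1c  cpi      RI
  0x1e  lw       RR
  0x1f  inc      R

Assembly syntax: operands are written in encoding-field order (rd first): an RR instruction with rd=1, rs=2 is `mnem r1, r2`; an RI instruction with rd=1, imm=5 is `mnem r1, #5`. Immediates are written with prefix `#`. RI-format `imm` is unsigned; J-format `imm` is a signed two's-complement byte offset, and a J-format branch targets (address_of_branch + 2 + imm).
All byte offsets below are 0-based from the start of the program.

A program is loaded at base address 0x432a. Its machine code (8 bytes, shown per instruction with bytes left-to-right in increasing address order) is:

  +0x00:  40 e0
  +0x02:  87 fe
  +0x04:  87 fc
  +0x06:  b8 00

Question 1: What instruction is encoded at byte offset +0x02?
bl #-2

off 0x02: read 87 fe as big → 0x87fe
  opcode bits[15:11]=0x10: bl/J
  [10:0] imm=2046 (s11→-2) = #-2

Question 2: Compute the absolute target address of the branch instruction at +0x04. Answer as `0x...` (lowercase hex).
@+04  big-endian(87 fc) = 0x87fc
  op=0x87fc>>11=0x10 ⇒ bl (J)
  imm: (w>>0)&0x7ff=0x7fc (s11→-4) → #-4
  target = base 0x432a + off 0x04 + 2 + imm -4 = 0x432c

0x432c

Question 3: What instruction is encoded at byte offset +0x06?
shl r0, r0

[06] b8 00 → 0xb800
  top 5b → 0x17 → shl [RR]
  [10:8] rd=0 = r0
  [7:5] rs=0 = r0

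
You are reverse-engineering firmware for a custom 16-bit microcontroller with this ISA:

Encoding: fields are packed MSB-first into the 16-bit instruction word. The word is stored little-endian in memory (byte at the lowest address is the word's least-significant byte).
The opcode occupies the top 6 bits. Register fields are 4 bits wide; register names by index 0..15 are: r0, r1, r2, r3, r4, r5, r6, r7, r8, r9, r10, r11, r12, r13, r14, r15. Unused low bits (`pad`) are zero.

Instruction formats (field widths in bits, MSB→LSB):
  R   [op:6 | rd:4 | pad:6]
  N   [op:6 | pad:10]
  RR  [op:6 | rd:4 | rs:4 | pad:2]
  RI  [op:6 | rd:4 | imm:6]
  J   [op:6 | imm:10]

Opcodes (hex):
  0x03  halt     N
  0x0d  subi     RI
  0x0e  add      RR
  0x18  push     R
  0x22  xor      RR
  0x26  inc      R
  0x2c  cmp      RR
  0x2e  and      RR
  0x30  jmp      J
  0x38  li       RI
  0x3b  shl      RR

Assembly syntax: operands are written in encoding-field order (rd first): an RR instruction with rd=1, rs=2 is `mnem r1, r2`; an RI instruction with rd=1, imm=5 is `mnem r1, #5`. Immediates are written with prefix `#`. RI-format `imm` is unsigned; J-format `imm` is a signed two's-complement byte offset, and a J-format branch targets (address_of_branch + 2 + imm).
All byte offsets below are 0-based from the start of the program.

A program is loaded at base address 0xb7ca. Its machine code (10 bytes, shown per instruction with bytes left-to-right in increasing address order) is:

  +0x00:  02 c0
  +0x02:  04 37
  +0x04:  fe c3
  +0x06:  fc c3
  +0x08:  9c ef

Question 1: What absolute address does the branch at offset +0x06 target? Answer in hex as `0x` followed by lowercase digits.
0xb7ce

off 0x06: read fc c3 as little → 0xc3fc
  opcode bits[15:10]=0x30: jmp/J
  [9:0] imm=1020 (s10→-4) = #-4
  target = base 0xb7ca + off 0x06 + 2 + imm -4 = 0xb7ce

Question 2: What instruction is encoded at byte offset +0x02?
off 0x02: read 04 37 as little → 0x3704
  top 6b → 0xd → subi [RI]
  rd@[9:6]=0xc ⇒ r12
  imm@[5:0]=0x4 ⇒ #4

subi r12, #4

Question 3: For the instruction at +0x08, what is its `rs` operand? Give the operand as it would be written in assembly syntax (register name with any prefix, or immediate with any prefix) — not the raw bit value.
+0x08: 9c ef ⇒ word 0xef9c (little)
  op=0xef9c>>10=0x3b ⇒ shl (RR)
  rd@[9:6]=0xe ⇒ r14
  rs@[5:2]=0x7 ⇒ r7

r7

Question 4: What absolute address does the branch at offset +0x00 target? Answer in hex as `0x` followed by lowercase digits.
off 0x00: read 02 c0 as little → 0xc002
  opcode bits[15:10]=0x30: jmp/J
  imm@[9:0]=0x2 ⇒ #2
  target = base 0xb7ca + off 0x00 + 2 + imm 2 = 0xb7ce

0xb7ce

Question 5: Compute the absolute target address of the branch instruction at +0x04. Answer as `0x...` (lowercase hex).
+0x04: fe c3 ⇒ word 0xc3fe (little)
  op=0xc3fe>>10=0x30 ⇒ jmp (J)
  imm@[9:0]=0x3fe (s10→-2) ⇒ #-2
  target = base 0xb7ca + off 0x04 + 2 + imm -2 = 0xb7ce

0xb7ce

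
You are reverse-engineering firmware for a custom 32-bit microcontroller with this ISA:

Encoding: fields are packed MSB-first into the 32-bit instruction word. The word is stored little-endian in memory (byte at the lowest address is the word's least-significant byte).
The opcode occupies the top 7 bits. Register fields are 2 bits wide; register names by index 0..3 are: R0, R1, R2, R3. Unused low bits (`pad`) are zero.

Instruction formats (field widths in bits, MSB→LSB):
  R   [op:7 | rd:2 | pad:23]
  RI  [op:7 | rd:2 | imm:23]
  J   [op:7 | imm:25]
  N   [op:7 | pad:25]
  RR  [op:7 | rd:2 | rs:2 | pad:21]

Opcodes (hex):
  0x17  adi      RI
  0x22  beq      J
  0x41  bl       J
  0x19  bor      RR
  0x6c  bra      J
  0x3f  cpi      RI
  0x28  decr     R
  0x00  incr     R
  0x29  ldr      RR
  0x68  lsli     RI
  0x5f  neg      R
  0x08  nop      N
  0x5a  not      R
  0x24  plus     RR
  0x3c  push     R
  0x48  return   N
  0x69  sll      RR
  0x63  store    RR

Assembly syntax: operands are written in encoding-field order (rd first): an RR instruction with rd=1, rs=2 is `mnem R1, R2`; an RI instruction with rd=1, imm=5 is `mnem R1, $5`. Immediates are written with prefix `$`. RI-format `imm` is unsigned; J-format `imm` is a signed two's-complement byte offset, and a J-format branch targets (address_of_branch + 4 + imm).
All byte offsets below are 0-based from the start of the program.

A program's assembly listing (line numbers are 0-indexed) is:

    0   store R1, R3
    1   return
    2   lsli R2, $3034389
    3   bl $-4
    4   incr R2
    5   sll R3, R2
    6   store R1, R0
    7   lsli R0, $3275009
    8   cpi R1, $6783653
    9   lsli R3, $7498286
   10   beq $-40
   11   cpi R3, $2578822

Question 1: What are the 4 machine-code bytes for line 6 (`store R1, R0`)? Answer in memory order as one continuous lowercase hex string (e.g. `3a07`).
000080c6

line 6 (store): pack op=0x63:7|rd=1:2|rs=0:2|pad=0:21 = 0xc6800000; little→ 00 00 80 c6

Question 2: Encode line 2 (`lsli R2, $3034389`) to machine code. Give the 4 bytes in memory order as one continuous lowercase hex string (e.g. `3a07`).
154d2ed1

2. lsli fields op=0x68:7|rd=2:2|imm=3034389:23 → word d12e4d15h → 15 4d 2e d1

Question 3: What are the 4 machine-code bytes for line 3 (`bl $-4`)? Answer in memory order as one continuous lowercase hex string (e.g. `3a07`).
L3: bl op=0x41:7|imm=-4:25 ⇒ 0x83fffffc ⇒ little fc ff ff 83

fcffff83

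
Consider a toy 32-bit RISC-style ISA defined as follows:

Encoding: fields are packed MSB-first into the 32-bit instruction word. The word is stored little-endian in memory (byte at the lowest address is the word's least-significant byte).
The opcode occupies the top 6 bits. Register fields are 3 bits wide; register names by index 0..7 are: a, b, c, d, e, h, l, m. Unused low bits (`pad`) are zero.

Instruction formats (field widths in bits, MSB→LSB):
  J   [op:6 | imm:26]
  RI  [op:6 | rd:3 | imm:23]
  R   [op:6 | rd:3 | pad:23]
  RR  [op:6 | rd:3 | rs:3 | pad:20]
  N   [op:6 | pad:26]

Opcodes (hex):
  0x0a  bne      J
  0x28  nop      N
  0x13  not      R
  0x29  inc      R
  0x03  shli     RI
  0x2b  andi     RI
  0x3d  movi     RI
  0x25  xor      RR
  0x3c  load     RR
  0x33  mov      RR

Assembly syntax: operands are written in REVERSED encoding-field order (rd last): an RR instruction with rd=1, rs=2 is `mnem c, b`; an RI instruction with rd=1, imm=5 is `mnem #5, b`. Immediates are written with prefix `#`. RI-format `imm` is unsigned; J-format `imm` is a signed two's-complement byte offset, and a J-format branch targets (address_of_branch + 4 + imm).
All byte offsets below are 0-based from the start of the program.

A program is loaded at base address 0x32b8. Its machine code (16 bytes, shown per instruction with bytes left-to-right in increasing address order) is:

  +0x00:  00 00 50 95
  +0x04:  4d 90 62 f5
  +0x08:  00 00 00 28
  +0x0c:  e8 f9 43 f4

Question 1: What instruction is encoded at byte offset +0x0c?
[0c] e8 f9 43 f4 → 0xf443f9e8
  top 6b → 0x3d → movi [RI]
  [25:23] rd=0 = a
  [22:0] imm=4454888 = #4454888

movi #4454888, a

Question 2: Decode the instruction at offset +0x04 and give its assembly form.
movi #6459469, c

off 0x04: read 4d 90 62 f5 as little → 0xf562904d
  op=0xf562904d>>26=0x3d ⇒ movi (RI)
  [25:23] rd=2 = c
  [22:0] imm=6459469 = #6459469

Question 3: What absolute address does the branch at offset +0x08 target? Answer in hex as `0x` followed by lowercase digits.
[08] 00 00 00 28 → 0x28000000
  top 6b → 0xa → bne [J]
  imm@[25:0]=0x0 ⇒ #0
  target = base 0x32b8 + off 0x08 + 4 + imm 0 = 0x32c4

0x32c4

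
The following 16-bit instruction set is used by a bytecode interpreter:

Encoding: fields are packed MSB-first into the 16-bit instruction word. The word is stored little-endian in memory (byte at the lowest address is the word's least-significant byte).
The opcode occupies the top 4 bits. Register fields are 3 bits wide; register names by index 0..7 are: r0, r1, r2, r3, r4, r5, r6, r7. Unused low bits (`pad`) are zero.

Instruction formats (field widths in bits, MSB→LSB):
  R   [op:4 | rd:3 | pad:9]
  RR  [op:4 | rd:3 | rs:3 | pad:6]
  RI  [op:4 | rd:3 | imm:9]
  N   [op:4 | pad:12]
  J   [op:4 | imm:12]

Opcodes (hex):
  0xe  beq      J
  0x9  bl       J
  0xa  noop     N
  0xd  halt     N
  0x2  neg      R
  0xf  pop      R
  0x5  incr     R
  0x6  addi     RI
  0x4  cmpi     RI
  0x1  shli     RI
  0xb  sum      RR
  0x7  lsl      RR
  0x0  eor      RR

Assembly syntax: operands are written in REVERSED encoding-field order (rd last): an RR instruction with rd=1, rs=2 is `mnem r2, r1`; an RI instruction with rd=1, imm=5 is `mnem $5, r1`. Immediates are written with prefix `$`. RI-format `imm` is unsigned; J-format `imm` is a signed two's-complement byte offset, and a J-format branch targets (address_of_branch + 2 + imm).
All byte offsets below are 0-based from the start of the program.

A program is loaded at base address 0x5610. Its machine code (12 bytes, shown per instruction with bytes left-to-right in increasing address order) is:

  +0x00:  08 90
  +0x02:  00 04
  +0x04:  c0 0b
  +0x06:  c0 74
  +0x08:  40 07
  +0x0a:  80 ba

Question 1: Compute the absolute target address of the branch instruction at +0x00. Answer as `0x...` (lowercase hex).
0x561a

off 0x00: read 08 90 as little → 0x9008
  top 4b → 0x9 → bl [J]
  imm@[11:0]=0x8 ⇒ $8
  target = base 0x5610 + off 0x00 + 2 + imm 8 = 0x561a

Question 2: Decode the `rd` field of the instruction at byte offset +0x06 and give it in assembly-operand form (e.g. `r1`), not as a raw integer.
[06] c0 74 → 0x74c0
  op=0x74c0>>12=0x7 ⇒ lsl (RR)
  [11:9] rd=2 = r2
  [8:6] rs=3 = r3

r2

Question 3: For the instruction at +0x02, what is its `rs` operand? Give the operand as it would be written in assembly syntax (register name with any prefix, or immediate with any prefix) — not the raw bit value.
r0

off 0x02: read 00 04 as little → 0x0400
  op=0x0400>>12=0x0 ⇒ eor (RR)
  rd@[11:9]=0x2 ⇒ r2
  rs@[8:6]=0x0 ⇒ r0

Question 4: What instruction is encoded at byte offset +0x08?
@+08  little-endian(40 07) = 0x0740
  top 4b → 0x0 → eor [RR]
  rd: (w>>9)&0x7=0x3 → r3
  rs: (w>>6)&0x7=0x5 → r5

eor r5, r3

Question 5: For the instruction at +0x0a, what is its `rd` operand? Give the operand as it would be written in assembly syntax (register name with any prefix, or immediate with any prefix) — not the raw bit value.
r5

off 0x0a: read 80 ba as little → 0xba80
  top 4b → 0xb → sum [RR]
  [11:9] rd=5 = r5
  [8:6] rs=2 = r2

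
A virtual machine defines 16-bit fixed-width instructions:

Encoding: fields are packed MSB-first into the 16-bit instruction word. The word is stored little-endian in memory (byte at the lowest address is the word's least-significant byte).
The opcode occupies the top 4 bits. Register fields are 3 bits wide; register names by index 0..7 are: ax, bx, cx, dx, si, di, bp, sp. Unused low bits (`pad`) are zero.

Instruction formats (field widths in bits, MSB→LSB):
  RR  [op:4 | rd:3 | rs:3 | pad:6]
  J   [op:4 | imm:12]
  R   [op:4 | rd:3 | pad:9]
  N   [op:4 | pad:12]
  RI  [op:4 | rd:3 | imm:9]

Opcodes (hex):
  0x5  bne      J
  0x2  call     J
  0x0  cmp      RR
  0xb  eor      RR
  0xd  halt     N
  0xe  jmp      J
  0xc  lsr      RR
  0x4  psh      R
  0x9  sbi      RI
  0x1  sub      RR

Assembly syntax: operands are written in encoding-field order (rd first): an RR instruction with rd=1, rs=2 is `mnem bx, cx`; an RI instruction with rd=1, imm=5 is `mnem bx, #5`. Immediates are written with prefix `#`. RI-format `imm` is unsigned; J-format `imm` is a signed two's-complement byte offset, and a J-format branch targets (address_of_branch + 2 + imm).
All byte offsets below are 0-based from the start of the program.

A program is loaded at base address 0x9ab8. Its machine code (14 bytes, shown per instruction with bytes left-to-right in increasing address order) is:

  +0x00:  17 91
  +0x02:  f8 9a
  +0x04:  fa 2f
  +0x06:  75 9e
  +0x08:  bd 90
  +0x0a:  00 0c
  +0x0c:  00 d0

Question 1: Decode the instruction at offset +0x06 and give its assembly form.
off 0x06: read 75 9e as little → 0x9e75
  op=0x9e75>>12=0x9 ⇒ sbi (RI)
  [11:9] rd=7 = sp
  [8:0] imm=117 = #117

sbi sp, #117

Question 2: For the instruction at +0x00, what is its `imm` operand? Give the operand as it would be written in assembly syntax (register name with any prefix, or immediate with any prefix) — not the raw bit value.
@+00  little-endian(17 91) = 0x9117
  opcode bits[15:12]=0x9: sbi/RI
  rd: (w>>9)&0x7=0x0 → ax
  imm: (w>>0)&0x1ff=0x117 → #279

#279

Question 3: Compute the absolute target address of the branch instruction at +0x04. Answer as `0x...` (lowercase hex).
0x9ab8

off 0x04: read fa 2f as little → 0x2ffa
  opcode bits[15:12]=0x2: call/J
  [11:0] imm=4090 (s12→-6) = #-6
  target = base 0x9ab8 + off 0x04 + 2 + imm -6 = 0x9ab8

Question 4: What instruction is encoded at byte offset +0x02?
sbi di, #248

[02] f8 9a → 0x9af8
  opcode bits[15:12]=0x9: sbi/RI
  rd: (w>>9)&0x7=0x5 → di
  imm: (w>>0)&0x1ff=0xf8 → #248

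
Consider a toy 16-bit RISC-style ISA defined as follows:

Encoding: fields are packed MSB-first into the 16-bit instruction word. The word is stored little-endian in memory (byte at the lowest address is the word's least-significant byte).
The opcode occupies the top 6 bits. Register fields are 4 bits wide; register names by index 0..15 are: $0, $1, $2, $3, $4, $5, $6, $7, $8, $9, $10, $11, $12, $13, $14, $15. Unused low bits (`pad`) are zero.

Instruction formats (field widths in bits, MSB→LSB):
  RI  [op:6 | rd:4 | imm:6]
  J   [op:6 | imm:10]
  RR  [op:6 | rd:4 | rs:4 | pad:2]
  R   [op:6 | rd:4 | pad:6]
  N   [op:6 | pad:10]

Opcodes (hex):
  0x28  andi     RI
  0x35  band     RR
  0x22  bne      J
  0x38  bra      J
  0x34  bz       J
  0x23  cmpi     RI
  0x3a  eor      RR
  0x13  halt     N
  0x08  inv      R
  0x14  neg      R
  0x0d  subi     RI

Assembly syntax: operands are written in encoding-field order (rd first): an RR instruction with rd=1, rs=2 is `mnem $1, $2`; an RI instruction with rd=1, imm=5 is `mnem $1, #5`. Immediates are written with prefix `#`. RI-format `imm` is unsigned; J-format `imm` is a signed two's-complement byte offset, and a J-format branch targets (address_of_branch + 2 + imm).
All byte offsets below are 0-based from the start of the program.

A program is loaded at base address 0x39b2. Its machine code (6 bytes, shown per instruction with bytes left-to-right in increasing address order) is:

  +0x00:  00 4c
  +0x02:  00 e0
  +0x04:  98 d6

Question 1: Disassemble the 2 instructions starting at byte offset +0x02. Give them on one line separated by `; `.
@+02  little-endian(00 e0) = 0xe000
  opcode bits[15:10]=0x38: bra/J
  [9:0] imm=0 = #0
@+04  little-endian(98 d6) = 0xd698
  opcode bits[15:10]=0x35: band/RR
  [9:6] rd=10 = $10
  [5:2] rs=6 = $6

bra #0; band $10, $6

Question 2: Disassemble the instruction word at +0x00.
halt

[00] 00 4c → 0x4c00
  op=0x4c00>>10=0x13 ⇒ halt (N)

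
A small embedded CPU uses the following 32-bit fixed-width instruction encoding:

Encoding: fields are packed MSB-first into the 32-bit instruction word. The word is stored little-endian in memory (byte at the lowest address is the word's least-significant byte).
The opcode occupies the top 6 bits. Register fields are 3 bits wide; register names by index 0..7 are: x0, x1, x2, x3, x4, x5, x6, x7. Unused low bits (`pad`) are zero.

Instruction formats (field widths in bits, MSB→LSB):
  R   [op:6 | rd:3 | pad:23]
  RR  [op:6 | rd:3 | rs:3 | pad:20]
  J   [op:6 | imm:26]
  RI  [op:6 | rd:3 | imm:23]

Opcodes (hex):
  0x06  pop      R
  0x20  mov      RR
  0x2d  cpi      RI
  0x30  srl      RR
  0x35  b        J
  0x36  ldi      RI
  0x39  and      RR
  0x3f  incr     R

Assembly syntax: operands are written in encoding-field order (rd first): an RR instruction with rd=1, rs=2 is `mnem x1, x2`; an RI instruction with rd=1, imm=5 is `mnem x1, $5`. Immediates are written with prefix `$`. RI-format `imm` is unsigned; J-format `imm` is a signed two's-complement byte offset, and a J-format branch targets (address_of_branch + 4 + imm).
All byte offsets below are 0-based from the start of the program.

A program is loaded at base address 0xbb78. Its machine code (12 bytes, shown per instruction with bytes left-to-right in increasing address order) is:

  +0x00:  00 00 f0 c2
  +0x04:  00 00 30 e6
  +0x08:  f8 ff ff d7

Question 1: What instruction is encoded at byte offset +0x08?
b $-8

[08] f8 ff ff d7 → 0xd7fffff8
  op=0xd7fffff8>>26=0x35 ⇒ b (J)
  imm: (w>>0)&0x3ffffff=0x3fffff8 (s26→-8) → $-8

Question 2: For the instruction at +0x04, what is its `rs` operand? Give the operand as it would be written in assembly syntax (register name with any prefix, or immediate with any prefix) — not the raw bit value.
off 0x04: read 00 00 30 e6 as little → 0xe6300000
  top 6b → 0x39 → and [RR]
  rd@[25:23]=0x4 ⇒ x4
  rs@[22:20]=0x3 ⇒ x3

x3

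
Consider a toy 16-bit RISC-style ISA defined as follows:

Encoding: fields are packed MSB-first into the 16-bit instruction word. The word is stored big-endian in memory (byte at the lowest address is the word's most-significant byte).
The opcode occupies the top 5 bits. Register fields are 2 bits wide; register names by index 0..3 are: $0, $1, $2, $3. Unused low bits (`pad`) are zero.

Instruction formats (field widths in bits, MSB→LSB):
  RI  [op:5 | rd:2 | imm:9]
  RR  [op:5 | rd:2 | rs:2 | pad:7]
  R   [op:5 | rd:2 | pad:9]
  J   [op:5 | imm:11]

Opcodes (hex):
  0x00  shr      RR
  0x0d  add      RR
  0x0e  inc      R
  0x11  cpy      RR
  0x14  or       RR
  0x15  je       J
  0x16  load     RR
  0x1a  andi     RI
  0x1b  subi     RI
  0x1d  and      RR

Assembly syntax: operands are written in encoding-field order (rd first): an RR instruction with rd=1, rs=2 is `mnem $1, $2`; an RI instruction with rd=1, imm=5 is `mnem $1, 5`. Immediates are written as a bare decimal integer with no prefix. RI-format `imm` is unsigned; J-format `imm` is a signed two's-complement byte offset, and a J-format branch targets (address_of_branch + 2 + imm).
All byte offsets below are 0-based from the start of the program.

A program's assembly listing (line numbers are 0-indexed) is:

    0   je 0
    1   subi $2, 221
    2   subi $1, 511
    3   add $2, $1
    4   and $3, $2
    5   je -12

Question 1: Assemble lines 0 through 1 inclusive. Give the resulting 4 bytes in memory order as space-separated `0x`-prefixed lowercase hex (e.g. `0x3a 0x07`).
0. je fields op=0x15:5|imm=0:11 → word a800h → a8 00
1. subi fields op=0x1b:5|rd=2:2|imm=221:9 → word dcddh → dc dd

0xa8 0x00 0xdc 0xdd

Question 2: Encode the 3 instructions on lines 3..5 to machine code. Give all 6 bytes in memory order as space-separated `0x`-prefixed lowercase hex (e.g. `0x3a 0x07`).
3. add fields op=0xd:5|rd=2:2|rs=1:2|pad=0:7 → word 6c80h → 6c 80
4. and fields op=0x1d:5|rd=3:2|rs=2:2|pad=0:7 → word ef00h → ef 00
5. je fields op=0x15:5|imm=-12:11 → word aff4h → af f4

0x6c 0x80 0xef 0x00 0xaf 0xf4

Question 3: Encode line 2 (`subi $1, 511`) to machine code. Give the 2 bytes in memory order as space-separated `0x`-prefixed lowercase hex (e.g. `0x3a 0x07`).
2. subi fields op=0x1b:5|rd=1:2|imm=511:9 → word dbffh → db ff

0xdb 0xff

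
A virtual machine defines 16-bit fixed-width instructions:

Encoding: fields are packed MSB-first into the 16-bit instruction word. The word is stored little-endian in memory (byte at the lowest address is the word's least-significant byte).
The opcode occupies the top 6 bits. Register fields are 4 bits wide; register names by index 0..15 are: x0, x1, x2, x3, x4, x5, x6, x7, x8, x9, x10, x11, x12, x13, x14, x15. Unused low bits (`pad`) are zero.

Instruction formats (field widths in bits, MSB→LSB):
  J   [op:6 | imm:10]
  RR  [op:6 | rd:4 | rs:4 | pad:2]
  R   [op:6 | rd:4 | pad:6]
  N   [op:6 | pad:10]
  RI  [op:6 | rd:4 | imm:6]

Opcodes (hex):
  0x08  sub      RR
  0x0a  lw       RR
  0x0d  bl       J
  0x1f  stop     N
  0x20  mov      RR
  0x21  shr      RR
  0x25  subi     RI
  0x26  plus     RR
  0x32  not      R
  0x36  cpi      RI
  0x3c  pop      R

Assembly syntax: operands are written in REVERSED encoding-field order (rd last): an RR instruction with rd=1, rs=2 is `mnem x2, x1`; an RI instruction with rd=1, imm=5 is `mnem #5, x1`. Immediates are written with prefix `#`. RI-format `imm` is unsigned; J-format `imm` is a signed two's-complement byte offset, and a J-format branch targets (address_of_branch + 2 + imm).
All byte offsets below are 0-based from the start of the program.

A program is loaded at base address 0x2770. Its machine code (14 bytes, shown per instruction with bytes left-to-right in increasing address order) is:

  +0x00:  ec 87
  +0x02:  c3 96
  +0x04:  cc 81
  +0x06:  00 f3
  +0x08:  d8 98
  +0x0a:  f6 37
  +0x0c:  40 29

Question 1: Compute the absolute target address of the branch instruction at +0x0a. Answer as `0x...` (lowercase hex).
[0a] f6 37 → 0x37f6
  top 6b → 0xd → bl [J]
  [9:0] imm=1014 (s10→-10) = #-10
  target = base 0x2770 + off 0x0a + 2 + imm -10 = 0x2772

0x2772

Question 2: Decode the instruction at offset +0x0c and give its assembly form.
lw x0, x5

[0c] 40 29 → 0x2940
  top 6b → 0xa → lw [RR]
  rd@[9:6]=0x5 ⇒ x5
  rs@[5:2]=0x0 ⇒ x0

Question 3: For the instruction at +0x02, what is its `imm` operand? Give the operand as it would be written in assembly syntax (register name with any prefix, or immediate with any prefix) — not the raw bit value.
#3

[02] c3 96 → 0x96c3
  opcode bits[15:10]=0x25: subi/RI
  [9:6] rd=11 = x11
  [5:0] imm=3 = #3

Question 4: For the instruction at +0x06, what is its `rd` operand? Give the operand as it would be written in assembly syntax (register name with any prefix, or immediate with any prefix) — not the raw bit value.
x12

@+06  little-endian(00 f3) = 0xf300
  opcode bits[15:10]=0x3c: pop/R
  rd@[9:6]=0xc ⇒ x12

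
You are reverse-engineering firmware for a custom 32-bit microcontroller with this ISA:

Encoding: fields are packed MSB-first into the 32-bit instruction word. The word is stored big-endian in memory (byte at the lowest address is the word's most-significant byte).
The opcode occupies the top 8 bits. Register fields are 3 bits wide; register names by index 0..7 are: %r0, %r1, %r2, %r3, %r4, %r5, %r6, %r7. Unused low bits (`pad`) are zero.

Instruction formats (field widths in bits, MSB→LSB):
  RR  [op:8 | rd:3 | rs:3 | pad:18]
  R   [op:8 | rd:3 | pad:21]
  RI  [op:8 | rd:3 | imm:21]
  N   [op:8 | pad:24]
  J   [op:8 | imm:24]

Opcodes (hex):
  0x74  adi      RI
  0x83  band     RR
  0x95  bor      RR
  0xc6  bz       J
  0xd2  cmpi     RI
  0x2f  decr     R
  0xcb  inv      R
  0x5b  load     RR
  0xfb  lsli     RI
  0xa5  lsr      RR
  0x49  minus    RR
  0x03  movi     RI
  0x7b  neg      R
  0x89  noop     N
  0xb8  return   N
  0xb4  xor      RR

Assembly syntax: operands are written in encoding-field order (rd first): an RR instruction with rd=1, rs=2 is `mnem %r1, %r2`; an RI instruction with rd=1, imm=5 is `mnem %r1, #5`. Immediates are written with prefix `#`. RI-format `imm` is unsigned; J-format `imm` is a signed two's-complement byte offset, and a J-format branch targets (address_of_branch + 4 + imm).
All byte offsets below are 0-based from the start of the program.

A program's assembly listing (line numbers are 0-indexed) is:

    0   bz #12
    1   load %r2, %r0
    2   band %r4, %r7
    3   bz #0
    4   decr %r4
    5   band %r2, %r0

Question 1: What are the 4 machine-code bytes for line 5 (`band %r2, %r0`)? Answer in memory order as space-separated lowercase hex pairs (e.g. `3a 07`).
line 5 (band): pack op=0x83:8|rd=2:3|rs=0:3|pad=0:18 = 0x83400000; big→ 83 40 00 00

83 40 00 00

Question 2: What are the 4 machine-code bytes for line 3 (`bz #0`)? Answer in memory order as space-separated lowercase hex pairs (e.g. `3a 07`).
c6 00 00 00

L3: bz op=0xc6:8|imm=0:24 ⇒ 0xc6000000 ⇒ big c6 00 00 00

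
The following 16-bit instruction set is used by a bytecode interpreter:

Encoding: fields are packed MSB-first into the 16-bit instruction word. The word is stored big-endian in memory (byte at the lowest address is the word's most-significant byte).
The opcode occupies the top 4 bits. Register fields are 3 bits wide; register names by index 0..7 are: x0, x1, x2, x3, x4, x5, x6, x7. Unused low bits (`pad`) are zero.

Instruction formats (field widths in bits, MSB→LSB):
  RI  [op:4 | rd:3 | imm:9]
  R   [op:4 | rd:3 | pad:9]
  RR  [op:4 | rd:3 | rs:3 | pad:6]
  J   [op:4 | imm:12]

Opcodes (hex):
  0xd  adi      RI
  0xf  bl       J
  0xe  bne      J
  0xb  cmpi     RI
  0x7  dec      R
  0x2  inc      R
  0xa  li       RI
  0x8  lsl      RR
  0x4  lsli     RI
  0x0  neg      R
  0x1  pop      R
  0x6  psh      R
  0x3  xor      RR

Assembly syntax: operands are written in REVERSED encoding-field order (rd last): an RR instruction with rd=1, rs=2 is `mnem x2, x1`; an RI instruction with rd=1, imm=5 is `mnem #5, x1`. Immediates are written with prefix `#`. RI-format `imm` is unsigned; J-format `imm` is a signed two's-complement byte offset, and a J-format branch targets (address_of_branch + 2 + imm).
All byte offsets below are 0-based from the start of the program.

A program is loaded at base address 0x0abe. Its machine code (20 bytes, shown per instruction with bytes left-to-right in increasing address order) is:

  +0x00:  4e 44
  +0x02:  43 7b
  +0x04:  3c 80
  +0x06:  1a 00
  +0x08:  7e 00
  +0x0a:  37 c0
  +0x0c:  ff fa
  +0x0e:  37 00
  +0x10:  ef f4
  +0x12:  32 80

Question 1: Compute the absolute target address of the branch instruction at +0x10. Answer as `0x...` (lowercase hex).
@+10  big-endian(ef f4) = 0xeff4
  op=0xeff4>>12=0xe ⇒ bne (J)
  [11:0] imm=4084 (s12→-12) = #-12
  target = base 0x0abe + off 0x10 + 2 + imm -12 = 0x0ac4

0x0ac4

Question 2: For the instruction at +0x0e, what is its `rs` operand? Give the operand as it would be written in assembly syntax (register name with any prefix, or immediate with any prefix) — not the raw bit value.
[0e] 37 00 → 0x3700
  opcode bits[15:12]=0x3: xor/RR
  [11:9] rd=3 = x3
  [8:6] rs=4 = x4

x4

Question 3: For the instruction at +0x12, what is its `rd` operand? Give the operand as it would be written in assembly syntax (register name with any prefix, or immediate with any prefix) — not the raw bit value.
x1

off 0x12: read 32 80 as big → 0x3280
  top 4b → 0x3 → xor [RR]
  [11:9] rd=1 = x1
  [8:6] rs=2 = x2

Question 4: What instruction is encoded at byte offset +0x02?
lsli #379, x1

@+02  big-endian(43 7b) = 0x437b
  top 4b → 0x4 → lsli [RI]
  rd: (w>>9)&0x7=0x1 → x1
  imm: (w>>0)&0x1ff=0x17b → #379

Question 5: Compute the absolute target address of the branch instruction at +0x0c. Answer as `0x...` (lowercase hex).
[0c] ff fa → 0xfffa
  opcode bits[15:12]=0xf: bl/J
  imm: (w>>0)&0xfff=0xffa (s12→-6) → #-6
  target = base 0x0abe + off 0x0c + 2 + imm -6 = 0x0ac6

0x0ac6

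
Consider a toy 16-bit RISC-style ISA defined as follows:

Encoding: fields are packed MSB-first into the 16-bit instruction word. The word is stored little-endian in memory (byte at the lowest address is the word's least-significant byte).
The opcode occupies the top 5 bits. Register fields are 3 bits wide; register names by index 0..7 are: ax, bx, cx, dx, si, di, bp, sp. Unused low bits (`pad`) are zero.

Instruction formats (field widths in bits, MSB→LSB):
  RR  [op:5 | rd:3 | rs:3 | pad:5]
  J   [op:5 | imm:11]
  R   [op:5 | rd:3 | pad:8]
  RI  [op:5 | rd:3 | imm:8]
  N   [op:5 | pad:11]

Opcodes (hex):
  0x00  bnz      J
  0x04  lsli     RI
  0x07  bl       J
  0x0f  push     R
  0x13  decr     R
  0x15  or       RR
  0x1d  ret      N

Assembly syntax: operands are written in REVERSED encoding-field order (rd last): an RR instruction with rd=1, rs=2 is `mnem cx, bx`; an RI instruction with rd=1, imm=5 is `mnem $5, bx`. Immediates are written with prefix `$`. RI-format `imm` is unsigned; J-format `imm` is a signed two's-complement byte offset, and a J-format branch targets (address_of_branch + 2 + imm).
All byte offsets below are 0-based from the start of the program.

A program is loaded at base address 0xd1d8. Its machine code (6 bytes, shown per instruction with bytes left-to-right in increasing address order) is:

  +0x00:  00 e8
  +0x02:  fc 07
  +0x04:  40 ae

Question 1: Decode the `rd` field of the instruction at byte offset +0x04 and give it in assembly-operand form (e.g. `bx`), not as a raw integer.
+0x04: 40 ae ⇒ word 0xae40 (little)
  opcode bits[15:11]=0x15: or/RR
  rd@[10:8]=0x6 ⇒ bp
  rs@[7:5]=0x2 ⇒ cx

bp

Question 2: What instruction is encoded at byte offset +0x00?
@+00  little-endian(00 e8) = 0xe800
  op=0xe800>>11=0x1d ⇒ ret (N)

ret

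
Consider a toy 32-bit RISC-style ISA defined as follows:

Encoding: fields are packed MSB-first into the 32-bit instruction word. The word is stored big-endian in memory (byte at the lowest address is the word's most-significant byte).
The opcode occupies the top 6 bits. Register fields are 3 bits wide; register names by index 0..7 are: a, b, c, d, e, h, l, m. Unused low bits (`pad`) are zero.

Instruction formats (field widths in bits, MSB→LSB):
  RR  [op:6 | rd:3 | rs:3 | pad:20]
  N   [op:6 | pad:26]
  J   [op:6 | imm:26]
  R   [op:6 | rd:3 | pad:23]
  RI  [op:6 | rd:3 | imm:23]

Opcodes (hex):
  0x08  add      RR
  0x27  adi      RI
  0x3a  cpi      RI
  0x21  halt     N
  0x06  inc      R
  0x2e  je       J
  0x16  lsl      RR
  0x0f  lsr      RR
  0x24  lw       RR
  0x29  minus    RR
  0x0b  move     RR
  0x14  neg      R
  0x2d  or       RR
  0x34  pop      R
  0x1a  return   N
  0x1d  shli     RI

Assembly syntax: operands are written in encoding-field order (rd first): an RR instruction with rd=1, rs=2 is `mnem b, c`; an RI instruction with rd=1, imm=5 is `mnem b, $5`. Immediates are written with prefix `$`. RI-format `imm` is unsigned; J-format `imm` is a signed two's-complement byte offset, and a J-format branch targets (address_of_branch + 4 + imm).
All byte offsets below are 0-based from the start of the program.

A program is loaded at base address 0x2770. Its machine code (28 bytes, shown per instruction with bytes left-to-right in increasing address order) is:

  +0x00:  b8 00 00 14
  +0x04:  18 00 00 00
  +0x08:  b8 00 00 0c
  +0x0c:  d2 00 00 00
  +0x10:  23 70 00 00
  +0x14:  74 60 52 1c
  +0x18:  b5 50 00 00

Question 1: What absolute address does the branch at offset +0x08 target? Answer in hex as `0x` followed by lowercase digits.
off 0x08: read b8 00 00 0c as big → 0xb800000c
  opcode bits[31:26]=0x2e: je/J
  imm: (w>>0)&0x3ffffff=0xc → $12
  target = base 0x2770 + off 0x08 + 4 + imm 12 = 0x2788

0x2788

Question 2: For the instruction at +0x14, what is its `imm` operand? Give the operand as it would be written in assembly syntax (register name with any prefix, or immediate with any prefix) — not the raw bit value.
@+14  big-endian(74 60 52 1c) = 0x7460521c
  opcode bits[31:26]=0x1d: shli/RI
  [25:23] rd=0 = a
  [22:0] imm=6312476 = $6312476

$6312476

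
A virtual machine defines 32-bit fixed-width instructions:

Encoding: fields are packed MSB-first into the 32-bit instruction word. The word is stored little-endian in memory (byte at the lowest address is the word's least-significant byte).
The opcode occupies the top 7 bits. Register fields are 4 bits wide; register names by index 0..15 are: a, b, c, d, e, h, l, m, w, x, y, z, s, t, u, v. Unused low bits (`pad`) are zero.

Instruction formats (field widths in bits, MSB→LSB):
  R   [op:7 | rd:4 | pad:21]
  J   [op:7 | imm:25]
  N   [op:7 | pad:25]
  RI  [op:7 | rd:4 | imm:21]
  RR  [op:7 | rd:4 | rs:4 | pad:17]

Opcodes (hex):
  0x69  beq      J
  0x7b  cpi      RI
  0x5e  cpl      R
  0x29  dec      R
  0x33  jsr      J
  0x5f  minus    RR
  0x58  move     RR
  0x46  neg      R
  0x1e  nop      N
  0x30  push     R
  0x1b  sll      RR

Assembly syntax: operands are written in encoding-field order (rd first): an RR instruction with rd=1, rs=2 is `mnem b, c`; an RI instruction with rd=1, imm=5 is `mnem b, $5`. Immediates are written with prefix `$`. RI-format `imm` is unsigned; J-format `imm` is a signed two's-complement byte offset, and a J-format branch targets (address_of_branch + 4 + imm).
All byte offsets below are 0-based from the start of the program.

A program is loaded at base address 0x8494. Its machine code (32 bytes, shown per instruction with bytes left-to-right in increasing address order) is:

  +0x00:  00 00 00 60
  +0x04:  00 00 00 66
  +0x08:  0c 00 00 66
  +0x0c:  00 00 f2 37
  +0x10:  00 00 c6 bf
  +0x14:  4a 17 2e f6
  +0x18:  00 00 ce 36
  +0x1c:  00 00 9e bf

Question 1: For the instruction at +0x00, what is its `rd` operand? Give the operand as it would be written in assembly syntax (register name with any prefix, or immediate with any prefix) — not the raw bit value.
@+00  little-endian(00 00 00 60) = 0x60000000
  top 7b → 0x30 → push [R]
  rd@[24:21]=0x0 ⇒ a

a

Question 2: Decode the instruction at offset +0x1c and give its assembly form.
minus s, v

+0x1c: 00 00 9e bf ⇒ word 0xbf9e0000 (little)
  opcode bits[31:25]=0x5f: minus/RR
  rd: (w>>21)&0xf=0xc → s
  rs: (w>>17)&0xf=0xf → v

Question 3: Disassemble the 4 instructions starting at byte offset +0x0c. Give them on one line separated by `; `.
sll v, x; minus u, d; cpi b, $923466; sll l, m

+0x0c: 00 00 f2 37 ⇒ word 0x37f20000 (little)
  op=0x37f20000>>25=0x1b ⇒ sll (RR)
  rd@[24:21]=0xf ⇒ v
  rs@[20:17]=0x9 ⇒ x
+0x10: 00 00 c6 bf ⇒ word 0xbfc60000 (little)
  op=0xbfc60000>>25=0x5f ⇒ minus (RR)
  rd@[24:21]=0xe ⇒ u
  rs@[20:17]=0x3 ⇒ d
+0x14: 4a 17 2e f6 ⇒ word 0xf62e174a (little)
  op=0xf62e174a>>25=0x7b ⇒ cpi (RI)
  rd@[24:21]=0x1 ⇒ b
  imm@[20:0]=0xe174a ⇒ $923466
+0x18: 00 00 ce 36 ⇒ word 0x36ce0000 (little)
  op=0x36ce0000>>25=0x1b ⇒ sll (RR)
  rd@[24:21]=0x6 ⇒ l
  rs@[20:17]=0x7 ⇒ m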